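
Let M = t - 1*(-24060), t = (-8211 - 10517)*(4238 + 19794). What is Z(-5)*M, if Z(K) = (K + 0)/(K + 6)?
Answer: 2250236180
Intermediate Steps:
t = -450071296 (t = -18728*24032 = -450071296)
Z(K) = K/(6 + K)
M = -450047236 (M = -450071296 - 1*(-24060) = -450071296 + 24060 = -450047236)
Z(-5)*M = -5/(6 - 5)*(-450047236) = -5/1*(-450047236) = -5*1*(-450047236) = -5*(-450047236) = 2250236180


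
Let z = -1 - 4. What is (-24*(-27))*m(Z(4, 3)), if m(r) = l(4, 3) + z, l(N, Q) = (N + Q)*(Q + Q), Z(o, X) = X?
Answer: 23976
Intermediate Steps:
l(N, Q) = 2*Q*(N + Q) (l(N, Q) = (N + Q)*(2*Q) = 2*Q*(N + Q))
z = -5
m(r) = 37 (m(r) = 2*3*(4 + 3) - 5 = 2*3*7 - 5 = 42 - 5 = 37)
(-24*(-27))*m(Z(4, 3)) = -24*(-27)*37 = 648*37 = 23976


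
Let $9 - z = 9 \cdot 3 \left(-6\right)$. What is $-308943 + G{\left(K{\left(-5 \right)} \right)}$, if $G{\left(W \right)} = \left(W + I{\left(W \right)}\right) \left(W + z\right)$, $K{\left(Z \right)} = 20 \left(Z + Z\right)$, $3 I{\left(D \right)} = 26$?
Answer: $- \frac{910183}{3} \approx -3.0339 \cdot 10^{5}$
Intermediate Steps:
$I{\left(D \right)} = \frac{26}{3}$ ($I{\left(D \right)} = \frac{1}{3} \cdot 26 = \frac{26}{3}$)
$z = 171$ ($z = 9 - 9 \cdot 3 \left(-6\right) = 9 - 27 \left(-6\right) = 9 - -162 = 9 + 162 = 171$)
$K{\left(Z \right)} = 40 Z$ ($K{\left(Z \right)} = 20 \cdot 2 Z = 40 Z$)
$G{\left(W \right)} = \left(171 + W\right) \left(\frac{26}{3} + W\right)$ ($G{\left(W \right)} = \left(W + \frac{26}{3}\right) \left(W + 171\right) = \left(\frac{26}{3} + W\right) \left(171 + W\right) = \left(171 + W\right) \left(\frac{26}{3} + W\right)$)
$-308943 + G{\left(K{\left(-5 \right)} \right)} = -308943 + \left(1482 + \left(40 \left(-5\right)\right)^{2} + \frac{539 \cdot 40 \left(-5\right)}{3}\right) = -308943 + \left(1482 + \left(-200\right)^{2} + \frac{539}{3} \left(-200\right)\right) = -308943 + \left(1482 + 40000 - \frac{107800}{3}\right) = -308943 + \frac{16646}{3} = - \frac{910183}{3}$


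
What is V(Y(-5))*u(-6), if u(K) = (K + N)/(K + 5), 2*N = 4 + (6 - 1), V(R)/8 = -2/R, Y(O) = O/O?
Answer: -24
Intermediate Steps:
Y(O) = 1
V(R) = -16/R (V(R) = 8*(-2/R) = -16/R)
N = 9/2 (N = (4 + (6 - 1))/2 = (4 + 5)/2 = (½)*9 = 9/2 ≈ 4.5000)
u(K) = (9/2 + K)/(5 + K) (u(K) = (K + 9/2)/(K + 5) = (9/2 + K)/(5 + K))
V(Y(-5))*u(-6) = (-16/1)*((9/2 - 6)/(5 - 6)) = (-16*1)*(-3/2/(-1)) = -(-16)*(-3)/2 = -16*3/2 = -24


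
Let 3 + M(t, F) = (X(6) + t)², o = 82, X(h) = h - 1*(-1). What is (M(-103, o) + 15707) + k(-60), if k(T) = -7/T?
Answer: 1495207/60 ≈ 24920.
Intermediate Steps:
X(h) = 1 + h (X(h) = h + 1 = 1 + h)
M(t, F) = -3 + (7 + t)² (M(t, F) = -3 + ((1 + 6) + t)² = -3 + (7 + t)²)
(M(-103, o) + 15707) + k(-60) = ((-3 + (7 - 103)²) + 15707) - 7/(-60) = ((-3 + (-96)²) + 15707) - 7*(-1/60) = ((-3 + 9216) + 15707) + 7/60 = (9213 + 15707) + 7/60 = 24920 + 7/60 = 1495207/60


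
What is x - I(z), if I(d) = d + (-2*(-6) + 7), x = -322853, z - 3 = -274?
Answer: -322601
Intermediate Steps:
z = -271 (z = 3 - 274 = -271)
I(d) = 19 + d (I(d) = d + (12 + 7) = d + 19 = 19 + d)
x - I(z) = -322853 - (19 - 271) = -322853 - 1*(-252) = -322853 + 252 = -322601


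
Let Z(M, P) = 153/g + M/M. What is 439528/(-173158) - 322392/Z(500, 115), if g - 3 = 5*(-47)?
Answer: -6475688817932/6839741 ≈ -9.4677e+5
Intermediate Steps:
g = -232 (g = 3 + 5*(-47) = 3 - 235 = -232)
Z(M, P) = 79/232 (Z(M, P) = 153/(-232) + M/M = 153*(-1/232) + 1 = -153/232 + 1 = 79/232)
439528/(-173158) - 322392/Z(500, 115) = 439528/(-173158) - 322392/79/232 = 439528*(-1/173158) - 322392*232/79 = -219764/86579 - 74794944/79 = -6475688817932/6839741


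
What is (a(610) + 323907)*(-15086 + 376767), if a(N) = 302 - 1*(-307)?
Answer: 117371271396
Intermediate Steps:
a(N) = 609 (a(N) = 302 + 307 = 609)
(a(610) + 323907)*(-15086 + 376767) = (609 + 323907)*(-15086 + 376767) = 324516*361681 = 117371271396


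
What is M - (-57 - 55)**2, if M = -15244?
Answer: -27788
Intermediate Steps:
M - (-57 - 55)**2 = -15244 - (-57 - 55)**2 = -15244 - 1*(-112)**2 = -15244 - 1*12544 = -15244 - 12544 = -27788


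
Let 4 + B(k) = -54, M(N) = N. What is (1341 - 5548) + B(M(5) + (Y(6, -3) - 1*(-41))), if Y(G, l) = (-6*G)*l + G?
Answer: -4265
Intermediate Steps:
Y(G, l) = G - 6*G*l (Y(G, l) = -6*G*l + G = G - 6*G*l)
B(k) = -58 (B(k) = -4 - 54 = -58)
(1341 - 5548) + B(M(5) + (Y(6, -3) - 1*(-41))) = (1341 - 5548) - 58 = -4207 - 58 = -4265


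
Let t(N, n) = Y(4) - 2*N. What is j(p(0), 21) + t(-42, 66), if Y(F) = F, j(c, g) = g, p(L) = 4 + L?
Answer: 109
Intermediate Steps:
t(N, n) = 4 - 2*N
j(p(0), 21) + t(-42, 66) = 21 + (4 - 2*(-42)) = 21 + (4 + 84) = 21 + 88 = 109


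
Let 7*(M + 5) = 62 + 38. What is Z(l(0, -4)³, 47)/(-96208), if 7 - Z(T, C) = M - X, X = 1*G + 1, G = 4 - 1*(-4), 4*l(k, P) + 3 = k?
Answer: -47/673456 ≈ -6.9789e-5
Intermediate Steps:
l(k, P) = -¾ + k/4
G = 8 (G = 4 + 4 = 8)
M = 65/7 (M = -5 + (62 + 38)/7 = -5 + (⅐)*100 = -5 + 100/7 = 65/7 ≈ 9.2857)
X = 9 (X = 1*8 + 1 = 8 + 1 = 9)
Z(T, C) = 47/7 (Z(T, C) = 7 - (65/7 - 1*9) = 7 - (65/7 - 9) = 7 - 1*2/7 = 7 - 2/7 = 47/7)
Z(l(0, -4)³, 47)/(-96208) = (47/7)/(-96208) = (47/7)*(-1/96208) = -47/673456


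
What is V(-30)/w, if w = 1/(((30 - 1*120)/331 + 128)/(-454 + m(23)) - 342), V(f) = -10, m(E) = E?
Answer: 488323400/142661 ≈ 3423.0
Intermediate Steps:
w = -142661/48832340 (w = 1/(((30 - 1*120)/331 + 128)/(-454 + 23) - 342) = 1/(((30 - 120)*(1/331) + 128)/(-431) - 342) = 1/((-90*1/331 + 128)*(-1/431) - 342) = 1/((-90/331 + 128)*(-1/431) - 342) = 1/((42278/331)*(-1/431) - 342) = 1/(-42278/142661 - 342) = 1/(-48832340/142661) = -142661/48832340 ≈ -0.0029214)
V(-30)/w = -10/(-142661/48832340) = -10*(-48832340/142661) = 488323400/142661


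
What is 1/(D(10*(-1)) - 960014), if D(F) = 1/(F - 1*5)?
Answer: -15/14400211 ≈ -1.0417e-6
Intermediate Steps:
D(F) = 1/(-5 + F) (D(F) = 1/(F - 5) = 1/(-5 + F))
1/(D(10*(-1)) - 960014) = 1/(1/(-5 + 10*(-1)) - 960014) = 1/(1/(-5 - 10) - 960014) = 1/(1/(-15) - 960014) = 1/(-1/15 - 960014) = 1/(-14400211/15) = -15/14400211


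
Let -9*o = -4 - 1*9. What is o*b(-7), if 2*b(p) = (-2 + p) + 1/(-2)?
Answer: -247/36 ≈ -6.8611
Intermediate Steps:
o = 13/9 (o = -(-4 - 1*9)/9 = -(-4 - 9)/9 = -⅑*(-13) = 13/9 ≈ 1.4444)
b(p) = -5/4 + p/2 (b(p) = ((-2 + p) + 1/(-2))/2 = ((-2 + p) - ½)/2 = (-5/2 + p)/2 = -5/4 + p/2)
o*b(-7) = 13*(-5/4 + (½)*(-7))/9 = 13*(-5/4 - 7/2)/9 = (13/9)*(-19/4) = -247/36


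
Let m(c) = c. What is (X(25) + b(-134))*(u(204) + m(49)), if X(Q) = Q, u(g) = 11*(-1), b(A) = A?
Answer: -4142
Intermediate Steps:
u(g) = -11
(X(25) + b(-134))*(u(204) + m(49)) = (25 - 134)*(-11 + 49) = -109*38 = -4142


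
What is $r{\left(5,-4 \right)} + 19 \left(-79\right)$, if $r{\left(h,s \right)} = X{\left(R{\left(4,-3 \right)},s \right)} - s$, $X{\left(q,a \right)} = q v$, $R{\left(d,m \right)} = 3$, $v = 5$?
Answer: $-1482$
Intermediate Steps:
$X{\left(q,a \right)} = 5 q$ ($X{\left(q,a \right)} = q 5 = 5 q$)
$r{\left(h,s \right)} = 15 - s$ ($r{\left(h,s \right)} = 5 \cdot 3 - s = 15 - s$)
$r{\left(5,-4 \right)} + 19 \left(-79\right) = \left(15 - -4\right) + 19 \left(-79\right) = \left(15 + 4\right) - 1501 = 19 - 1501 = -1482$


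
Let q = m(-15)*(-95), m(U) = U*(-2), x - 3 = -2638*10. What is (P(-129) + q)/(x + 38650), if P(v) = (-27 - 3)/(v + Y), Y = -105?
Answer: -111145/478647 ≈ -0.23221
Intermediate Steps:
x = -26377 (x = 3 - 2638*10 = 3 - 26380 = -26377)
P(v) = -30/(-105 + v) (P(v) = (-27 - 3)/(v - 105) = -30/(-105 + v))
m(U) = -2*U
q = -2850 (q = -2*(-15)*(-95) = 30*(-95) = -2850)
(P(-129) + q)/(x + 38650) = (-30/(-105 - 129) - 2850)/(-26377 + 38650) = (-30/(-234) - 2850)/12273 = (-30*(-1/234) - 2850)*(1/12273) = (5/39 - 2850)*(1/12273) = -111145/39*1/12273 = -111145/478647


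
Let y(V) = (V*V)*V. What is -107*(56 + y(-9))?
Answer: 72011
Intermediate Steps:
y(V) = V³ (y(V) = V²*V = V³)
-107*(56 + y(-9)) = -107*(56 + (-9)³) = -107*(56 - 729) = -107*(-673) = 72011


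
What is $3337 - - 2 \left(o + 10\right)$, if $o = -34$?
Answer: $3289$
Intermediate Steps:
$3337 - - 2 \left(o + 10\right) = 3337 - - 2 \left(-34 + 10\right) = 3337 - \left(-2\right) \left(-24\right) = 3337 - 48 = 3289$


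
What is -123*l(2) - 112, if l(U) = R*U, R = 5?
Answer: -1342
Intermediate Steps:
l(U) = 5*U
-123*l(2) - 112 = -615*2 - 112 = -123*10 - 112 = -1230 - 112 = -1342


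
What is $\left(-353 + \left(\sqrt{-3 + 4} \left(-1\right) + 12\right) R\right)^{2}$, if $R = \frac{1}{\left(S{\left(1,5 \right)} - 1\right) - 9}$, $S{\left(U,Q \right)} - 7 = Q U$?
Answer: $\frac{483025}{4} \approx 1.2076 \cdot 10^{5}$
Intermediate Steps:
$S{\left(U,Q \right)} = 7 + Q U$
$R = \frac{1}{2}$ ($R = \frac{1}{\left(\left(7 + 5 \cdot 1\right) - 1\right) - 9} = \frac{1}{\left(\left(7 + 5\right) - 1\right) - 9} = \frac{1}{\left(12 - 1\right) - 9} = \frac{1}{11 - 9} = \frac{1}{2} \approx 0.5$)
$\left(-353 + \left(\sqrt{-3 + 4} \left(-1\right) + 12\right) R\right)^{2} = \left(-353 + \left(\sqrt{-3 + 4} \left(-1\right) + 12\right) \frac{1}{2}\right)^{2} = \left(-353 + \left(\sqrt{1} \left(-1\right) + 12\right) \frac{1}{2}\right)^{2} = \left(-353 + \left(1 \left(-1\right) + 12\right) \frac{1}{2}\right)^{2} = \left(-353 + \left(-1 + 12\right) \frac{1}{2}\right)^{2} = \left(-353 + 11 \cdot \frac{1}{2}\right)^{2} = \left(-353 + \frac{11}{2}\right)^{2} = \left(- \frac{695}{2}\right)^{2} = \frac{483025}{4}$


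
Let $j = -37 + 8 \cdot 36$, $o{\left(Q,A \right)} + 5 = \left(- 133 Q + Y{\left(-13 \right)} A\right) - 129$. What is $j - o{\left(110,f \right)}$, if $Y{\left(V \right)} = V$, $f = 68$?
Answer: $15899$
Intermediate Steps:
$o{\left(Q,A \right)} = -134 - 133 Q - 13 A$ ($o{\left(Q,A \right)} = -5 - \left(129 + 13 A + 133 Q\right) = -134 - 133 Q - 13 A$)
$j = 251$ ($j = -37 + 288 = 251$)
$j - o{\left(110,f \right)} = 251 - \left(-134 - 14630 - 884\right) = 251 - -15648 = 251 + 15648 = 15899$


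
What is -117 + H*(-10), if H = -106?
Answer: 943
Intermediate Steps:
-117 + H*(-10) = -117 - 106*(-10) = -117 + 1060 = 943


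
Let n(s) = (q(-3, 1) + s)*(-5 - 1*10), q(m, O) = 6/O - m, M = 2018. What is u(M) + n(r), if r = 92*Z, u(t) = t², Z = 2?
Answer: 4069429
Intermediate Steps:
q(m, O) = -m + 6/O
r = 184 (r = 92*2 = 184)
n(s) = -135 - 15*s (n(s) = ((-1*(-3) + 6/1) + s)*(-5 - 1*10) = ((3 + 6*1) + s)*(-5 - 10) = ((3 + 6) + s)*(-15) = (9 + s)*(-15) = -135 - 15*s)
u(M) + n(r) = 2018² + (-135 - 15*184) = 4072324 + (-135 - 2760) = 4072324 - 2895 = 4069429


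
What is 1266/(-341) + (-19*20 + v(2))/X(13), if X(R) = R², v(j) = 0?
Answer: -343534/57629 ≈ -5.9611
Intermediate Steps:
1266/(-341) + (-19*20 + v(2))/X(13) = 1266/(-341) + (-19*20 + 0)/(13²) = 1266*(-1/341) + (-380 + 0)/169 = -1266/341 - 380*1/169 = -1266/341 - 380/169 = -343534/57629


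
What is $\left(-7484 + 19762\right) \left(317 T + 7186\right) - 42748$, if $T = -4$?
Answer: $72618456$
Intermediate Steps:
$\left(-7484 + 19762\right) \left(317 T + 7186\right) - 42748 = \left(-7484 + 19762\right) \left(317 \left(-4\right) + 7186\right) - 42748 = 12278 \left(-1268 + 7186\right) - 42748 = 12278 \cdot 5918 - 42748 = 72661204 - 42748 = 72618456$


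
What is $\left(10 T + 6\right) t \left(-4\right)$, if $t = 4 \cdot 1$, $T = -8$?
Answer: $1184$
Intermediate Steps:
$t = 4$
$\left(10 T + 6\right) t \left(-4\right) = \left(10 \left(-8\right) + 6\right) 4 \left(-4\right) = \left(-80 + 6\right) \left(-16\right) = \left(-74\right) \left(-16\right) = 1184$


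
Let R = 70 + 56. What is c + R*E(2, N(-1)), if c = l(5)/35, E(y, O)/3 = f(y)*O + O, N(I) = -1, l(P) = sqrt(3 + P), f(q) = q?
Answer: -1134 + 2*sqrt(2)/35 ≈ -1133.9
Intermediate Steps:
E(y, O) = 3*O + 3*O*y (E(y, O) = 3*(y*O + O) = 3*(O*y + O) = 3*(O + O*y) = 3*O + 3*O*y)
R = 126
c = 2*sqrt(2)/35 (c = sqrt(3 + 5)/35 = sqrt(8)*(1/35) = (2*sqrt(2))*(1/35) = 2*sqrt(2)/35 ≈ 0.080812)
c + R*E(2, N(-1)) = 2*sqrt(2)/35 + 126*(3*(-1)*(1 + 2)) = 2*sqrt(2)/35 + 126*(3*(-1)*3) = 2*sqrt(2)/35 + 126*(-9) = 2*sqrt(2)/35 - 1134 = -1134 + 2*sqrt(2)/35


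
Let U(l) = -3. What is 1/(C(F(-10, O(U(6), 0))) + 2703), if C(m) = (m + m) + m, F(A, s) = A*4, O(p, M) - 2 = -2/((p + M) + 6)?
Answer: 1/2583 ≈ 0.00038715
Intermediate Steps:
O(p, M) = 2 - 2/(6 + M + p) (O(p, M) = 2 - 2/((p + M) + 6) = 2 - 2/((M + p) + 6) = 2 - 2/(6 + M + p))
F(A, s) = 4*A
C(m) = 3*m (C(m) = 2*m + m = 3*m)
1/(C(F(-10, O(U(6), 0))) + 2703) = 1/(3*(4*(-10)) + 2703) = 1/(3*(-40) + 2703) = 1/(-120 + 2703) = 1/2583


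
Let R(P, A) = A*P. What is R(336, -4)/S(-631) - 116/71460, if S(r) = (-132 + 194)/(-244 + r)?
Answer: 10504619101/553815 ≈ 18968.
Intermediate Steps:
S(r) = 62/(-244 + r)
R(336, -4)/S(-631) - 116/71460 = (-4*336)/((62/(-244 - 631))) - 116/71460 = -1344/(62/(-875)) - 116*1/71460 = -1344/(62*(-1/875)) - 29/17865 = -1344/(-62/875) - 29/17865 = -1344*(-875/62) - 29/17865 = 588000/31 - 29/17865 = 10504619101/553815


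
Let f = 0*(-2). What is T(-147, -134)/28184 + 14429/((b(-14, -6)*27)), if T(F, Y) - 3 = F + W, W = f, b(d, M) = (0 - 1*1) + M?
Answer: -50836769/665847 ≈ -76.349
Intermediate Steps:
b(d, M) = -1 + M (b(d, M) = (0 - 1) + M = -1 + M)
f = 0
W = 0
T(F, Y) = 3 + F (T(F, Y) = 3 + (F + 0) = 3 + F)
T(-147, -134)/28184 + 14429/((b(-14, -6)*27)) = (3 - 147)/28184 + 14429/(((-1 - 6)*27)) = -144*1/28184 + 14429/((-7*27)) = -18/3523 + 14429/(-189) = -18/3523 + 14429*(-1/189) = -18/3523 - 14429/189 = -50836769/665847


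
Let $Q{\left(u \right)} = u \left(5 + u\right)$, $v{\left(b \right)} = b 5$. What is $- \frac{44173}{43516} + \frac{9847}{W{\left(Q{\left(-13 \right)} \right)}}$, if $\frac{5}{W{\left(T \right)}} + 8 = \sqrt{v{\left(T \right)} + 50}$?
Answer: $- \frac{3428237281}{217580} + \frac{9847 \sqrt{570}}{5} \approx 31263.0$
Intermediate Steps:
$v{\left(b \right)} = 5 b$
$W{\left(T \right)} = \frac{5}{-8 + \sqrt{50 + 5 T}}$ ($W{\left(T \right)} = \frac{5}{-8 + \sqrt{5 T + 50}} = \frac{5}{-8 + \sqrt{50 + 5 T}}$)
$- \frac{44173}{43516} + \frac{9847}{W{\left(Q{\left(-13 \right)} \right)}} = - \frac{44173}{43516} + \frac{9847}{5 \frac{1}{-8 + \sqrt{5} \sqrt{10 - 13 \left(5 - 13\right)}}} = \left(-44173\right) \frac{1}{43516} + \frac{9847}{5 \frac{1}{-8 + \sqrt{5} \sqrt{10 - -104}}} = - \frac{44173}{43516} + \frac{9847}{5 \frac{1}{-8 + \sqrt{5} \sqrt{10 + 104}}} = - \frac{44173}{43516} + \frac{9847}{5 \frac{1}{-8 + \sqrt{5} \sqrt{114}}} = - \frac{44173}{43516} + \frac{9847}{5 \frac{1}{-8 + \sqrt{570}}} = - \frac{44173}{43516} + 9847 \left(- \frac{8}{5} + \frac{\sqrt{570}}{5}\right) = - \frac{44173}{43516} - \left(\frac{78776}{5} - \frac{9847 \sqrt{570}}{5}\right) = - \frac{3428237281}{217580} + \frac{9847 \sqrt{570}}{5}$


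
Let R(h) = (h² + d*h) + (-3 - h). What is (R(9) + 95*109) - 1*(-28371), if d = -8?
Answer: 38723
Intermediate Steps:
R(h) = -3 + h² - 9*h (R(h) = (h² - 8*h) + (-3 - h) = -3 + h² - 9*h)
(R(9) + 95*109) - 1*(-28371) = ((-3 + 9² - 9*9) + 95*109) - 1*(-28371) = ((-3 + 81 - 81) + 10355) + 28371 = (-3 + 10355) + 28371 = 10352 + 28371 = 38723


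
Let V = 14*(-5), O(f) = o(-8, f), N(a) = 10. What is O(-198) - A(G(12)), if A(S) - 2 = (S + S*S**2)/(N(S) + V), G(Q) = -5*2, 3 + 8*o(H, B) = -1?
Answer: -58/3 ≈ -19.333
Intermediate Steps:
o(H, B) = -1/2 (o(H, B) = -3/8 + (1/8)*(-1) = -3/8 - 1/8 = -1/2)
O(f) = -1/2
V = -70
G(Q) = -10
A(S) = 2 - S/60 - S**3/60 (A(S) = 2 + (S + S*S**2)/(10 - 70) = 2 + (S + S**3)/(-60) = 2 + (S + S**3)*(-1/60) = 2 + (-S/60 - S**3/60) = 2 - S/60 - S**3/60)
O(-198) - A(G(12)) = -1/2 - (2 - 1/60*(-10) - 1/60*(-10)**3) = -1/2 - (2 + 1/6 - 1/60*(-1000)) = -1/2 - (2 + 1/6 + 50/3) = -1/2 - 1*113/6 = -1/2 - 113/6 = -58/3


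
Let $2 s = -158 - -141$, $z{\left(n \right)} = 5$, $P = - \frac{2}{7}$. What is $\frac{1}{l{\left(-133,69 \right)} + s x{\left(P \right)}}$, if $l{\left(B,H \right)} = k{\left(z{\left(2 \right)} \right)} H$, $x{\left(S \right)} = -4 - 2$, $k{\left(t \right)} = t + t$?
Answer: $\frac{1}{741} \approx 0.0013495$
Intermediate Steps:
$P = - \frac{2}{7}$ ($P = \left(-2\right) \frac{1}{7} = - \frac{2}{7} \approx -0.28571$)
$k{\left(t \right)} = 2 t$
$x{\left(S \right)} = -6$
$s = - \frac{17}{2}$ ($s = \frac{-158 - -141}{2} = \frac{-158 + 141}{2} = \frac{1}{2} \left(-17\right) = - \frac{17}{2} \approx -8.5$)
$l{\left(B,H \right)} = 10 H$ ($l{\left(B,H \right)} = 2 \cdot 5 H = 10 H$)
$\frac{1}{l{\left(-133,69 \right)} + s x{\left(P \right)}} = \frac{1}{10 \cdot 69 - -51} = \frac{1}{690 + 51} = \frac{1}{741}$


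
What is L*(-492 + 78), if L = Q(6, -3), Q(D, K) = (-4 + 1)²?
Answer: -3726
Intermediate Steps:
Q(D, K) = 9 (Q(D, K) = (-3)² = 9)
L = 9
L*(-492 + 78) = 9*(-492 + 78) = 9*(-414) = -3726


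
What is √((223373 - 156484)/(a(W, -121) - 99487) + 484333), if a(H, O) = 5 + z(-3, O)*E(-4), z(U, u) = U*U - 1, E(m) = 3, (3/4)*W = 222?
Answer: 5*√3853657970/446 ≈ 695.94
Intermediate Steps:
W = 296 (W = (4/3)*222 = 296)
z(U, u) = -1 + U² (z(U, u) = U² - 1 = -1 + U²)
a(H, O) = 29 (a(H, O) = 5 + (-1 + (-3)²)*3 = 5 + (-1 + 9)*3 = 5 + 8*3 = 5 + 24 = 29)
√((223373 - 156484)/(a(W, -121) - 99487) + 484333) = √((223373 - 156484)/(29 - 99487) + 484333) = √(66889/(-99458) + 484333) = √(66889*(-1/99458) + 484333) = √(-66889/99458 + 484333) = √(48170724625/99458) = 5*√3853657970/446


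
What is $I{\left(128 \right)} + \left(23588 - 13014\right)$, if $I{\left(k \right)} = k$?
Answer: $10702$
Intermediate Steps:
$I{\left(128 \right)} + \left(23588 - 13014\right) = 128 + \left(23588 - 13014\right) = 128 + 10574 = 10702$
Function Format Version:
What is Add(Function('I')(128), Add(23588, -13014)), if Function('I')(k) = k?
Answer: 10702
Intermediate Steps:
Add(Function('I')(128), Add(23588, -13014)) = Add(128, Add(23588, -13014)) = Add(128, 10574) = 10702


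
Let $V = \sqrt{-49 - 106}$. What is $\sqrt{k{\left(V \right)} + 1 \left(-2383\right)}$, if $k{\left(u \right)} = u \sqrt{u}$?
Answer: $\sqrt{-2383 + 155^{\frac{3}{4}} i^{\frac{3}{2}}} \approx 0.3161 + 49.134 i$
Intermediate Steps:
$V = i \sqrt{155}$ ($V = \sqrt{-155} = i \sqrt{155} \approx 12.45 i$)
$k{\left(u \right)} = u^{\frac{3}{2}}$
$\sqrt{k{\left(V \right)} + 1 \left(-2383\right)} = \sqrt{\left(i \sqrt{155}\right)^{\frac{3}{2}} + 1 \left(-2383\right)} = \sqrt{155^{\frac{3}{4}} i^{\frac{3}{2}} - 2383} = \sqrt{-2383 + 155^{\frac{3}{4}} i^{\frac{3}{2}}}$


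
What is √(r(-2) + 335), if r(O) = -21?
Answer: √314 ≈ 17.720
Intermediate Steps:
√(r(-2) + 335) = √(-21 + 335) = √314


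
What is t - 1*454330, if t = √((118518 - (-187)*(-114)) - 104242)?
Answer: -454330 + I*√7042 ≈ -4.5433e+5 + 83.917*I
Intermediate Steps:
t = I*√7042 (t = √((118518 - 1*21318) - 104242) = √((118518 - 21318) - 104242) = √(97200 - 104242) = √(-7042) = I*√7042 ≈ 83.917*I)
t - 1*454330 = I*√7042 - 1*454330 = I*√7042 - 454330 = -454330 + I*√7042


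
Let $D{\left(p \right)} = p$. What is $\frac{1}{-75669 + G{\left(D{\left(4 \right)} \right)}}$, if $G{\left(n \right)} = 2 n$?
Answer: $- \frac{1}{75661} \approx -1.3217 \cdot 10^{-5}$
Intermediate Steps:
$\frac{1}{-75669 + G{\left(D{\left(4 \right)} \right)}} = \frac{1}{-75669 + 2 \cdot 4} = \frac{1}{-75669 + 8} = \frac{1}{-75661} = - \frac{1}{75661}$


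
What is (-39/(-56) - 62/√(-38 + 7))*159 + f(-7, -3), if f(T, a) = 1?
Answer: 6257/56 + 318*I*√31 ≈ 111.73 + 1770.5*I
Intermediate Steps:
(-39/(-56) - 62/√(-38 + 7))*159 + f(-7, -3) = (-39/(-56) - 62/√(-38 + 7))*159 + 1 = (-39*(-1/56) - 62*(-I*√31/31))*159 + 1 = (39/56 - 62*(-I*√31/31))*159 + 1 = (39/56 - (-2)*I*√31)*159 + 1 = (39/56 + 2*I*√31)*159 + 1 = (6201/56 + 318*I*√31) + 1 = 6257/56 + 318*I*√31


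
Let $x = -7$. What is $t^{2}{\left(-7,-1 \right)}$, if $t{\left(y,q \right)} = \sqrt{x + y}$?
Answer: $-14$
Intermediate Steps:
$t{\left(y,q \right)} = \sqrt{-7 + y}$
$t^{2}{\left(-7,-1 \right)} = \left(\sqrt{-7 - 7}\right)^{2} = \left(\sqrt{-14}\right)^{2} = \left(i \sqrt{14}\right)^{2} = -14$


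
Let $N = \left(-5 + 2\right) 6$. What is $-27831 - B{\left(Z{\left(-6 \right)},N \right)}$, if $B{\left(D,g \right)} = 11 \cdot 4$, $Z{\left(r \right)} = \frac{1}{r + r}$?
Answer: $-27875$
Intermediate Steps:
$Z{\left(r \right)} = \frac{1}{2 r}$
$N = -18$ ($N = \left(-3\right) 6 = -18$)
$B{\left(D,g \right)} = 44$
$-27831 - B{\left(Z{\left(-6 \right)},N \right)} = -27831 - 44 = -27875$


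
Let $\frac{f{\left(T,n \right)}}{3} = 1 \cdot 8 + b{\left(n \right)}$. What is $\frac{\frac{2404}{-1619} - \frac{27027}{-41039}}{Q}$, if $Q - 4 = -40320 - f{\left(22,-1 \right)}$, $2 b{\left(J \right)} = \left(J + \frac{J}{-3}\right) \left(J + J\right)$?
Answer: $\frac{54901043}{2680408852222} \approx 2.0482 \cdot 10^{-5}$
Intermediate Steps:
$b{\left(J \right)} = \frac{2 J^{2}}{3}$ ($b{\left(J \right)} = \frac{\left(J + \frac{J}{-3}\right) \left(J + J\right)}{2} = \frac{\left(J + J \left(- \frac{1}{3}\right)\right) 2 J}{2} = \frac{\left(J - \frac{J}{3}\right) 2 J}{2} = \frac{\frac{2 J}{3} \cdot 2 J}{2} = \frac{\frac{4}{3} J^{2}}{2} = \frac{2 J^{2}}{3}$)
$f{\left(T,n \right)} = 24 + 2 n^{2}$ ($f{\left(T,n \right)} = 3 \left(1 \cdot 8 + \frac{2 n^{2}}{3}\right) = 3 \left(8 + \frac{2 n^{2}}{3}\right) = 24 + 2 n^{2}$)
$Q = -40342$ ($Q = 4 - \left(40344 + 2\right) = 4 - 40346 = -40342$)
$\frac{\frac{2404}{-1619} - \frac{27027}{-41039}}{Q} = \frac{\frac{2404}{-1619} - \frac{27027}{-41039}}{-40342} = \left(2404 \left(- \frac{1}{1619}\right) - - \frac{27027}{41039}\right) \left(- \frac{1}{40342}\right) = \left(- \frac{2404}{1619} + \frac{27027}{41039}\right) \left(- \frac{1}{40342}\right) = \left(- \frac{54901043}{66442141}\right) \left(- \frac{1}{40342}\right) = \frac{54901043}{2680408852222}$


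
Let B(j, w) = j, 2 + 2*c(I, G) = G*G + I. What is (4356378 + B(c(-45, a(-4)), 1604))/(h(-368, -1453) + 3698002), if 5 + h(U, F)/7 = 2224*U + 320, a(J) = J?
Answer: -1244675/579662 ≈ -2.1472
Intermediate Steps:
h(U, F) = 2205 + 15568*U (h(U, F) = -35 + 7*(2224*U + 320) = -35 + 7*(320 + 2224*U) = -35 + (2240 + 15568*U) = 2205 + 15568*U)
c(I, G) = -1 + I/2 + G**2/2 (c(I, G) = -1 + (G*G + I)/2 = -1 + (G**2 + I)/2 = -1 + (I + G**2)/2 = -1 + (I/2 + G**2/2) = -1 + I/2 + G**2/2)
(4356378 + B(c(-45, a(-4)), 1604))/(h(-368, -1453) + 3698002) = (4356378 + (-1 + (1/2)*(-45) + (1/2)*(-4)**2))/((2205 + 15568*(-368)) + 3698002) = (4356378 + (-1 - 45/2 + (1/2)*16))/((2205 - 5729024) + 3698002) = (4356378 + (-1 - 45/2 + 8))/(-5726819 + 3698002) = (4356378 - 31/2)/(-2028817) = (8712725/2)*(-1/2028817) = -1244675/579662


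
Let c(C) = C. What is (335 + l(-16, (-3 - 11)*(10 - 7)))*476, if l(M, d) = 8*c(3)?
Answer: 170884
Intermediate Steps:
l(M, d) = 24 (l(M, d) = 8*3 = 24)
(335 + l(-16, (-3 - 11)*(10 - 7)))*476 = (335 + 24)*476 = 359*476 = 170884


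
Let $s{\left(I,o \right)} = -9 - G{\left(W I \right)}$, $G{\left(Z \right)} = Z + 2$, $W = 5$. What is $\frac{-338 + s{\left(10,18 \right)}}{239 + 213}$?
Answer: $- \frac{399}{452} \approx -0.88274$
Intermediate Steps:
$G{\left(Z \right)} = 2 + Z$
$s{\left(I,o \right)} = -11 - 5 I$ ($s{\left(I,o \right)} = -9 - \left(2 + 5 I\right) = -11 - 5 I$)
$\frac{-338 + s{\left(10,18 \right)}}{239 + 213} = \frac{-338 - 61}{239 + 213} = \frac{-338 - 61}{452} = \left(-338 - 61\right) \frac{1}{452} = \left(-399\right) \frac{1}{452} = - \frac{399}{452}$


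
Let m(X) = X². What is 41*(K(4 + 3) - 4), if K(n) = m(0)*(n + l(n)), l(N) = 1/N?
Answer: -164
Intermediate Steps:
K(n) = 0 (K(n) = 0²*(n + 1/n) = 0*(n + 1/n) = 0)
41*(K(4 + 3) - 4) = 41*(0 - 4) = 41*(-4) = -164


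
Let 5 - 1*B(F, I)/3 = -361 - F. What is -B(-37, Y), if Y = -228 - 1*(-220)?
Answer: -987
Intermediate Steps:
Y = -8 (Y = -228 + 220 = -8)
B(F, I) = 1098 + 3*F (B(F, I) = 15 - 3*(-361 - F) = 15 + (1083 + 3*F) = 1098 + 3*F)
-B(-37, Y) = -(1098 + 3*(-37)) = -(1098 - 111) = -1*987 = -987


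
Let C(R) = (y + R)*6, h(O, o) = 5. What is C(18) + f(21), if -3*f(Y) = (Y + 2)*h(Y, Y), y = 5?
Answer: 299/3 ≈ 99.667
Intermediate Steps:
C(R) = 30 + 6*R (C(R) = (5 + R)*6 = 30 + 6*R)
f(Y) = -10/3 - 5*Y/3 (f(Y) = -(Y + 2)*5/3 = -(2 + Y)*5/3 = -(10 + 5*Y)/3 = -10/3 - 5*Y/3)
C(18) + f(21) = (30 + 6*18) + (-10/3 - 5/3*21) = (30 + 108) + (-10/3 - 35) = 138 - 115/3 = 299/3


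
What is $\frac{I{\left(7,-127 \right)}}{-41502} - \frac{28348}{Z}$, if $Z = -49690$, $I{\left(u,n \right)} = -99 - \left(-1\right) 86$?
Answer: $\frac{588572333}{1031117190} \approx 0.57081$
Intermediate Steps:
$I{\left(u,n \right)} = -13$ ($I{\left(u,n \right)} = -99 - -86 = -99 + 86 = -13$)
$\frac{I{\left(7,-127 \right)}}{-41502} - \frac{28348}{Z} = - \frac{13}{-41502} - \frac{28348}{-49690} = \left(-13\right) \left(- \frac{1}{41502}\right) - - \frac{14174}{24845} = \frac{13}{41502} + \frac{14174}{24845} = \frac{588572333}{1031117190}$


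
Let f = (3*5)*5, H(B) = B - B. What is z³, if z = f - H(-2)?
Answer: 421875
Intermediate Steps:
H(B) = 0
f = 75 (f = 15*5 = 75)
z = 75 (z = 75 - 1*0 = 75 + 0 = 75)
z³ = 75³ = 421875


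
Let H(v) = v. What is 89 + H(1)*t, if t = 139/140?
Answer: 12599/140 ≈ 89.993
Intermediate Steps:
t = 139/140 (t = 139*(1/140) = 139/140 ≈ 0.99286)
89 + H(1)*t = 89 + 1*(139/140) = 89 + 139/140 = 12599/140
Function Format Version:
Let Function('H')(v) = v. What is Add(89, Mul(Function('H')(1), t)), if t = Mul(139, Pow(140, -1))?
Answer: Rational(12599, 140) ≈ 89.993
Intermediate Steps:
t = Rational(139, 140) (t = Mul(139, Rational(1, 140)) = Rational(139, 140) ≈ 0.99286)
Add(89, Mul(Function('H')(1), t)) = Add(89, Mul(1, Rational(139, 140))) = Add(89, Rational(139, 140)) = Rational(12599, 140)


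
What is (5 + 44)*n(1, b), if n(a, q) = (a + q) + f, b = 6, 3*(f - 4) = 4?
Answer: 1813/3 ≈ 604.33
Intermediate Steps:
f = 16/3 (f = 4 + (⅓)*4 = 4 + 4/3 = 16/3 ≈ 5.3333)
n(a, q) = 16/3 + a + q (n(a, q) = (a + q) + 16/3 = 16/3 + a + q)
(5 + 44)*n(1, b) = (5 + 44)*(16/3 + 1 + 6) = 49*(37/3) = 1813/3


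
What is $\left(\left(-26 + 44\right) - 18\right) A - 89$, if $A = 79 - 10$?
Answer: $-89$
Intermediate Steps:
$A = 69$
$\left(\left(-26 + 44\right) - 18\right) A - 89 = \left(\left(-26 + 44\right) - 18\right) 69 - 89 = \left(18 - 18\right) 69 - 89 = 0 \cdot 69 - 89 = 0 - 89 = -89$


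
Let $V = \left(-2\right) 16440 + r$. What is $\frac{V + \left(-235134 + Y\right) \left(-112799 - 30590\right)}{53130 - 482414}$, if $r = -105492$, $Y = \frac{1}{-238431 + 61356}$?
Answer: $- \frac{5970170525407939}{76015464300} \approx -78539.0$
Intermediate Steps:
$Y = - \frac{1}{177075}$ ($Y = \frac{1}{-177075} = - \frac{1}{177075} \approx -5.6473 \cdot 10^{-6}$)
$V = -138372$ ($V = \left(-2\right) 16440 - 105492 = -32880 - 105492 = -138372$)
$\frac{V + \left(-235134 + Y\right) \left(-112799 - 30590\right)}{53130 - 482414} = \frac{-138372 + \left(-235134 - \frac{1}{177075}\right) \left(-112799 - 30590\right)}{53130 - 482414} = \frac{-138372 - - \frac{5970195027629839}{177075}}{-429284} = \left(-138372 + \frac{5970195027629839}{177075}\right) \left(- \frac{1}{429284}\right) = \frac{5970170525407939}{177075} \left(- \frac{1}{429284}\right) = - \frac{5970170525407939}{76015464300}$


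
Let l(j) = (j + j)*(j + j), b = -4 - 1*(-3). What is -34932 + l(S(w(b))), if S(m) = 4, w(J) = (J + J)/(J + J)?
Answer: -34868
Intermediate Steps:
b = -1 (b = -4 + 3 = -1)
w(J) = 1 (w(J) = (2*J)/((2*J)) = (2*J)*(1/(2*J)) = 1)
l(j) = 4*j² (l(j) = (2*j)*(2*j) = 4*j²)
-34932 + l(S(w(b))) = -34932 + 4*4² = -34932 + 4*16 = -34932 + 64 = -34868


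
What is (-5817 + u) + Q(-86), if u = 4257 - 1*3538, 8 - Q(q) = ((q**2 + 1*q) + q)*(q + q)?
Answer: 1237438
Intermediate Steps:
Q(q) = 8 - 2*q*(q**2 + 2*q) (Q(q) = 8 - ((q**2 + 1*q) + q)*(q + q) = 8 - ((q**2 + q) + q)*2*q = 8 - ((q + q**2) + q)*2*q = 8 - (q**2 + 2*q)*2*q = 8 - 2*q*(q**2 + 2*q))
u = 719 (u = 4257 - 3538 = 719)
(-5817 + u) + Q(-86) = (-5817 + 719) + (8 - 4*(-86)**2 - 2*(-86)**3) = -5098 + (8 - 4*7396 - 2*(-636056)) = -5098 + (8 - 29584 + 1272112) = -5098 + 1242536 = 1237438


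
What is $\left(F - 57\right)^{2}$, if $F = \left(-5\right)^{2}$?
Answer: $1024$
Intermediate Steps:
$F = 25$
$\left(F - 57\right)^{2} = \left(25 - 57\right)^{2} = \left(-32\right)^{2} = 1024$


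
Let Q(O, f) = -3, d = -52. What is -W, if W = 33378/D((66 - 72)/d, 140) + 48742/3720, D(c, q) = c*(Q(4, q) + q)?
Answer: -541392187/254820 ≈ -2124.6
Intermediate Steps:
D(c, q) = c*(-3 + q)
W = 541392187/254820 (W = 33378/((((66 - 72)/(-52))*(-3 + 140))) + 48742/3720 = 33378/((-6*(-1/52)*137)) + 48742*(1/3720) = 33378/(((3/26)*137)) + 24371/1860 = 33378/(411/26) + 24371/1860 = 33378*(26/411) + 24371/1860 = 289276/137 + 24371/1860 = 541392187/254820 ≈ 2124.6)
-W = -1*541392187/254820 = -541392187/254820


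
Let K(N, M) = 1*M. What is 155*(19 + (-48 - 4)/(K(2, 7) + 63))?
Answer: 19809/7 ≈ 2829.9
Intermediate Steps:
K(N, M) = M
155*(19 + (-48 - 4)/(K(2, 7) + 63)) = 155*(19 + (-48 - 4)/(7 + 63)) = 155*(19 - 52/70) = 155*(19 - 52*1/70) = 155*(19 - 26/35) = 155*(639/35) = 19809/7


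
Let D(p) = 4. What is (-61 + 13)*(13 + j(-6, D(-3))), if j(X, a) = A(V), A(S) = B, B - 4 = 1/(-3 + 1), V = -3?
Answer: -792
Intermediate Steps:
B = 7/2 (B = 4 + 1/(-3 + 1) = 4 + 1/(-2) = 4 - ½ = 7/2 ≈ 3.5000)
A(S) = 7/2
j(X, a) = 7/2
(-61 + 13)*(13 + j(-6, D(-3))) = (-61 + 13)*(13 + 7/2) = -48*33/2 = -792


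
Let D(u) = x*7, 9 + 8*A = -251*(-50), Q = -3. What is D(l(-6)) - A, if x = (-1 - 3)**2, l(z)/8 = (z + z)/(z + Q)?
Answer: -11645/8 ≈ -1455.6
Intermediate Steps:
A = 12541/8 (A = -9/8 + (-251*(-50))/8 = -9/8 + (1/8)*12550 = -9/8 + 6275/4 = 12541/8 ≈ 1567.6)
l(z) = 16*z/(-3 + z) (l(z) = 8*((z + z)/(z - 3)) = 8*((2*z)/(-3 + z)) = 8*(2*z/(-3 + z)) = 16*z/(-3 + z))
x = 16 (x = (-4)**2 = 16)
D(u) = 112 (D(u) = 16*7 = 112)
D(l(-6)) - A = 112 - 1*12541/8 = 112 - 12541/8 = -11645/8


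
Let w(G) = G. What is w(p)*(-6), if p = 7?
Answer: -42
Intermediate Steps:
w(p)*(-6) = 7*(-6) = -42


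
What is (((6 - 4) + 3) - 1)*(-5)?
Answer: -20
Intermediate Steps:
(((6 - 4) + 3) - 1)*(-5) = ((2 + 3) - 1)*(-5) = (5 - 1)*(-5) = 4*(-5) = -20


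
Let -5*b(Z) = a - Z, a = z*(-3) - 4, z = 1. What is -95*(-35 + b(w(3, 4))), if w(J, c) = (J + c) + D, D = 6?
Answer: 2945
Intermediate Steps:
a = -7 (a = 1*(-3) - 4 = -3 - 4 = -7)
w(J, c) = 6 + J + c (w(J, c) = (J + c) + 6 = 6 + J + c)
b(Z) = 7/5 + Z/5 (b(Z) = -(-7 - Z)/5 = 7/5 + Z/5)
-95*(-35 + b(w(3, 4))) = -95*(-35 + (7/5 + (6 + 3 + 4)/5)) = -95*(-35 + (7/5 + (⅕)*13)) = -95*(-35 + (7/5 + 13/5)) = -95*(-35 + 4) = -95*(-31) = 2945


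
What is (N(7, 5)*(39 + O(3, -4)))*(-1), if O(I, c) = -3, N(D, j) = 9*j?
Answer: -1620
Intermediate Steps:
(N(7, 5)*(39 + O(3, -4)))*(-1) = ((9*5)*(39 - 3))*(-1) = (45*36)*(-1) = 1620*(-1) = -1620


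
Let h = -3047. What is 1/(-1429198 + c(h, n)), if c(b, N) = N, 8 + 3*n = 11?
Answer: -1/1429197 ≈ -6.9969e-7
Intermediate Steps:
n = 1 (n = -8/3 + (⅓)*11 = -8/3 + 11/3 = 1)
1/(-1429198 + c(h, n)) = 1/(-1429198 + 1) = 1/(-1429197) = -1/1429197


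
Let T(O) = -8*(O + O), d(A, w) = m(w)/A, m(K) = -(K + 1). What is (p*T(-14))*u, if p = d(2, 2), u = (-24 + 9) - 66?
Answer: 27216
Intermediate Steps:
m(K) = -1 - K (m(K) = -(1 + K) = -1 - K)
d(A, w) = (-1 - w)/A
u = -81 (u = -15 - 66 = -81)
T(O) = -16*O
p = -3/2 (p = (-1 - 1*2)/2 = (-1 - 2)/2 = (½)*(-3) = -3/2 ≈ -1.5000)
(p*T(-14))*u = -(-24)*(-14)*(-81) = -3/2*224*(-81) = -336*(-81) = 27216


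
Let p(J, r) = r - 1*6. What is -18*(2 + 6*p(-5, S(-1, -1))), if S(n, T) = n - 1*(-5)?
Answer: 180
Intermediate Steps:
S(n, T) = 5 + n (S(n, T) = n + 5 = 5 + n)
p(J, r) = -6 + r (p(J, r) = r - 6 = -6 + r)
-18*(2 + 6*p(-5, S(-1, -1))) = -18*(2 + 6*(-6 + (5 - 1))) = -18*(2 + 6*(-6 + 4)) = -18*(2 + 6*(-2)) = -18*(2 - 12) = -18*(-10) = 180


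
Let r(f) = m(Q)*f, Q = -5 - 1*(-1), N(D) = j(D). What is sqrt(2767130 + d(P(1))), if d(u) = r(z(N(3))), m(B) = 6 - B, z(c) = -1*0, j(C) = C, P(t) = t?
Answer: sqrt(2767130) ≈ 1663.5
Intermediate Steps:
N(D) = D
Q = -4 (Q = -5 + 1 = -4)
z(c) = 0
r(f) = 10*f (r(f) = (6 - 1*(-4))*f = (6 + 4)*f = 10*f)
d(u) = 0 (d(u) = 10*0 = 0)
sqrt(2767130 + d(P(1))) = sqrt(2767130 + 0) = sqrt(2767130)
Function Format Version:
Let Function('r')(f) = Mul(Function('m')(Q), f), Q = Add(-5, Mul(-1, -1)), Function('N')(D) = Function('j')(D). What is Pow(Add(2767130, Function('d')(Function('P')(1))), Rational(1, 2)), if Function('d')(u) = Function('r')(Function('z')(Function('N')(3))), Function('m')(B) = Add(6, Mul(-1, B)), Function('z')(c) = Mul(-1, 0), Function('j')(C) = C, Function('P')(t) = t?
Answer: Pow(2767130, Rational(1, 2)) ≈ 1663.5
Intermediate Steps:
Function('N')(D) = D
Q = -4 (Q = Add(-5, 1) = -4)
Function('z')(c) = 0
Function('r')(f) = Mul(10, f) (Function('r')(f) = Mul(Add(6, Mul(-1, -4)), f) = Mul(Add(6, 4), f) = Mul(10, f))
Function('d')(u) = 0 (Function('d')(u) = Mul(10, 0) = 0)
Pow(Add(2767130, Function('d')(Function('P')(1))), Rational(1, 2)) = Pow(Add(2767130, 0), Rational(1, 2)) = Pow(2767130, Rational(1, 2))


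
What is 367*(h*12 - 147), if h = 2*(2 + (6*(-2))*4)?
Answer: -459117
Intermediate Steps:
h = -92 (h = 2*(2 - 12*4) = 2*(2 - 48) = 2*(-46) = -92)
367*(h*12 - 147) = 367*(-92*12 - 147) = 367*(-1104 - 147) = 367*(-1251) = -459117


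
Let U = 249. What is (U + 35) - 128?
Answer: 156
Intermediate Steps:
(U + 35) - 128 = (249 + 35) - 128 = 284 - 128 = 156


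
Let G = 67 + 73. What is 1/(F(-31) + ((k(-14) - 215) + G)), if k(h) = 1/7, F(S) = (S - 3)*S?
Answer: 7/6854 ≈ 0.0010213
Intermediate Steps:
G = 140
F(S) = S*(-3 + S) (F(S) = (-3 + S)*S = S*(-3 + S))
k(h) = ⅐
1/(F(-31) + ((k(-14) - 215) + G)) = 1/(-31*(-3 - 31) + ((⅐ - 215) + 140)) = 1/(-31*(-34) + (-1504/7 + 140)) = 1/(1054 - 524/7) = 1/(6854/7) = 7/6854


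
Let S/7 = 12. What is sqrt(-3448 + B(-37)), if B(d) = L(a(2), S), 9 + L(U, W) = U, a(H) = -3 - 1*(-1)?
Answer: I*sqrt(3459) ≈ 58.813*I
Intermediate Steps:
S = 84 (S = 7*12 = 84)
a(H) = -2 (a(H) = -3 + 1 = -2)
L(U, W) = -9 + U
B(d) = -11 (B(d) = -9 - 2 = -11)
sqrt(-3448 + B(-37)) = sqrt(-3448 - 11) = sqrt(-3459) = I*sqrt(3459)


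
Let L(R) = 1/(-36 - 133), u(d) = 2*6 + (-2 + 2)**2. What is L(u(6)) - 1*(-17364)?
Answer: 2934515/169 ≈ 17364.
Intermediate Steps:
u(d) = 12 (u(d) = 12 + 0**2 = 12 + 0 = 12)
L(R) = -1/169 (L(R) = 1/(-169) = -1/169)
L(u(6)) - 1*(-17364) = -1/169 - 1*(-17364) = -1/169 + 17364 = 2934515/169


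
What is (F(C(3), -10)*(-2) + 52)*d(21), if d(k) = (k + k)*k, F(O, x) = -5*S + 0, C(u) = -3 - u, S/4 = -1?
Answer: 10584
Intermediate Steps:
S = -4 (S = 4*(-1) = -4)
F(O, x) = 20 (F(O, x) = -5*(-4) + 0 = 20 + 0 = 20)
d(k) = 2*k**2 (d(k) = (2*k)*k = 2*k**2)
(F(C(3), -10)*(-2) + 52)*d(21) = (20*(-2) + 52)*(2*21**2) = (-40 + 52)*(2*441) = 12*882 = 10584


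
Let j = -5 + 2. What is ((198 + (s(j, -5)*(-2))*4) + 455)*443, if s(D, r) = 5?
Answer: 271559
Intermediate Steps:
j = -3
((198 + (s(j, -5)*(-2))*4) + 455)*443 = ((198 + (5*(-2))*4) + 455)*443 = ((198 - 10*4) + 455)*443 = ((198 - 40) + 455)*443 = (158 + 455)*443 = 613*443 = 271559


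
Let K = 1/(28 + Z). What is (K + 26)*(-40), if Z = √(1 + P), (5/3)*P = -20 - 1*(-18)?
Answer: 40*(-26*√5 + 3645*I)/(√5 - 140*I) ≈ -1041.4 + 0.022811*I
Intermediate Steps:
P = -6/5 (P = 3*(-20 - 1*(-18))/5 = 3*(-20 + 18)/5 = (⅗)*(-2) = -6/5 ≈ -1.2000)
Z = I*√5/5 (Z = √(1 - 6/5) = √(-⅕) = I*√5/5 ≈ 0.44721*I)
K = 1/(28 + I*√5/5) ≈ 0.035705 - 0.0005703*I
(K + 26)*(-40) = ((140/3921 - I*√5/3921) + 26)*(-40) = (102086/3921 - I*√5/3921)*(-40) = -4083440/3921 + 40*I*√5/3921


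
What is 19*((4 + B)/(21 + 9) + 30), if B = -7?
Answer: 5681/10 ≈ 568.10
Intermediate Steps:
19*((4 + B)/(21 + 9) + 30) = 19*((4 - 7)/(21 + 9) + 30) = 19*(-3/30 + 30) = 19*(-3*1/30 + 30) = 19*(-⅒ + 30) = 19*(299/10) = 5681/10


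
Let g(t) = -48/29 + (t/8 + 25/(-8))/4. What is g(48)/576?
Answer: -869/534528 ≈ -0.0016257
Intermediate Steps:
g(t) = -2261/928 + t/32 (g(t) = -48*1/29 + (t*(⅛) + 25*(-⅛))*(¼) = -48/29 + (t/8 - 25/8)*(¼) = -48/29 + (-25/8 + t/8)*(¼) = -48/29 + (-25/32 + t/32) = -2261/928 + t/32)
g(48)/576 = (-2261/928 + (1/32)*48)/576 = (-2261/928 + 3/2)*(1/576) = -869/928*1/576 = -869/534528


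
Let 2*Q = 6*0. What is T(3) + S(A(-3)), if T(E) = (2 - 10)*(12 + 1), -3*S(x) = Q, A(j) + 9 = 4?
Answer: -104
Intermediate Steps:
Q = 0 (Q = (6*0)/2 = (½)*0 = 0)
A(j) = -5 (A(j) = -9 + 4 = -5)
S(x) = 0 (S(x) = -⅓*0 = 0)
T(E) = -104 (T(E) = -8*13 = -104)
T(3) + S(A(-3)) = -104 + 0 = -104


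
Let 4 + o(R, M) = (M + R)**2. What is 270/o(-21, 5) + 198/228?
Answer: 258/133 ≈ 1.9398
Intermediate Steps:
o(R, M) = -4 + (M + R)**2
270/o(-21, 5) + 198/228 = 270/(-4 + (5 - 21)**2) + 198/228 = 270/(-4 + (-16)**2) + 198*(1/228) = 270/(-4 + 256) + 33/38 = 270/252 + 33/38 = 270*(1/252) + 33/38 = 15/14 + 33/38 = 258/133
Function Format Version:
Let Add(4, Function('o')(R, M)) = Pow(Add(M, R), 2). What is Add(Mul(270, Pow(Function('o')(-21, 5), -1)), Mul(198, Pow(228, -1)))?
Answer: Rational(258, 133) ≈ 1.9398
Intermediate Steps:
Function('o')(R, M) = Add(-4, Pow(Add(M, R), 2))
Add(Mul(270, Pow(Function('o')(-21, 5), -1)), Mul(198, Pow(228, -1))) = Add(Mul(270, Pow(Add(-4, Pow(Add(5, -21), 2)), -1)), Mul(198, Pow(228, -1))) = Add(Mul(270, Pow(Add(-4, Pow(-16, 2)), -1)), Mul(198, Rational(1, 228))) = Add(Mul(270, Pow(Add(-4, 256), -1)), Rational(33, 38)) = Add(Mul(270, Pow(252, -1)), Rational(33, 38)) = Add(Mul(270, Rational(1, 252)), Rational(33, 38)) = Add(Rational(15, 14), Rational(33, 38)) = Rational(258, 133)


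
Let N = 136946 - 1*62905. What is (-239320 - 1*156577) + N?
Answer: -321856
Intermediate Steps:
N = 74041 (N = 136946 - 62905 = 74041)
(-239320 - 1*156577) + N = (-239320 - 1*156577) + 74041 = (-239320 - 156577) + 74041 = -395897 + 74041 = -321856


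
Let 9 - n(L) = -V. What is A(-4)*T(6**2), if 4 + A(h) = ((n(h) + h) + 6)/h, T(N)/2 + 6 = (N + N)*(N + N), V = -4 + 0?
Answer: -59547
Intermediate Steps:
V = -4
n(L) = 5 (n(L) = 9 - (-1)*(-4) = 9 - 1*4 = 9 - 4 = 5)
T(N) = -12 + 8*N**2 (T(N) = -12 + 2*((N + N)*(N + N)) = -12 + 2*((2*N)*(2*N)) = -12 + 2*(4*N**2) = -12 + 8*N**2)
A(h) = -4 + (11 + h)/h (A(h) = -4 + ((5 + h) + 6)/h = -4 + (11 + h)/h)
A(-4)*T(6**2) = (-3 + 11/(-4))*(-12 + 8*(6**2)**2) = (-3 + 11*(-1/4))*(-12 + 8*36**2) = (-3 - 11/4)*(-12 + 8*1296) = -23*(-12 + 10368)/4 = -23/4*10356 = -59547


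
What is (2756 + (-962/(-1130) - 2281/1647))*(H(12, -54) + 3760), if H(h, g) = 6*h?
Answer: 9825681100304/930555 ≈ 1.0559e+7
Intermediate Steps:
(2756 + (-962/(-1130) - 2281/1647))*(H(12, -54) + 3760) = (2756 + (-962/(-1130) - 2281/1647))*(6*12 + 3760) = (2756 + (-962*(-1/1130) - 2281*1/1647))*(72 + 3760) = (2756 + (481/565 - 2281/1647))*3832 = (2756 - 496558/930555)*3832 = (2564113022/930555)*3832 = 9825681100304/930555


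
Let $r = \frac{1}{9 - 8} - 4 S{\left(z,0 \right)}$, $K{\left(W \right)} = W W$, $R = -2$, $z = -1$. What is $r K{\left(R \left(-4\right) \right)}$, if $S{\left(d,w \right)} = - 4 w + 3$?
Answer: $-704$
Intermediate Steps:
$K{\left(W \right)} = W^{2}$
$S{\left(d,w \right)} = 3 - 4 w$
$r = -11$ ($r = \frac{1}{9 - 8} - 4 \left(3 - 0\right) = 1^{-1} - 4 \left(3 + 0\right) = 1 - 12 = -11$)
$r K{\left(R \left(-4\right) \right)} = - 11 \left(\left(-2\right) \left(-4\right)\right)^{2} = - 11 \cdot 8^{2} = \left(-11\right) 64 = -704$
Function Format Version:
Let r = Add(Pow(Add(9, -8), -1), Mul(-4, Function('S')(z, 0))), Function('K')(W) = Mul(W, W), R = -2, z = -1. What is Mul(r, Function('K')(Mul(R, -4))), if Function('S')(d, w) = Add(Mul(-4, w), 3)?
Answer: -704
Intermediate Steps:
Function('K')(W) = Pow(W, 2)
Function('S')(d, w) = Add(3, Mul(-4, w))
r = -11 (r = Add(Pow(Add(9, -8), -1), Mul(-4, Add(3, Mul(-4, 0)))) = Add(Pow(1, -1), Mul(-4, Add(3, 0))) = Add(1, Mul(-4, 3)) = Add(1, -12) = -11)
Mul(r, Function('K')(Mul(R, -4))) = Mul(-11, Pow(Mul(-2, -4), 2)) = Mul(-11, Pow(8, 2)) = Mul(-11, 64) = -704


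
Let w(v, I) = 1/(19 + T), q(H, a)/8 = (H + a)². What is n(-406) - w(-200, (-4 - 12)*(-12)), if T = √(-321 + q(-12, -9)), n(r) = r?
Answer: -1155457/2846 - √3207/2846 ≈ -406.01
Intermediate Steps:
q(H, a) = 8*(H + a)²
T = √3207 (T = √(-321 + 8*(-12 - 9)²) = √(-321 + 8*(-21)²) = √(-321 + 8*441) = √(-321 + 3528) = √3207 ≈ 56.630)
w(v, I) = 1/(19 + √3207)
n(-406) - w(-200, (-4 - 12)*(-12)) = -406 - (-19/2846 + √3207/2846) = -406 + (19/2846 - √3207/2846) = -1155457/2846 - √3207/2846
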